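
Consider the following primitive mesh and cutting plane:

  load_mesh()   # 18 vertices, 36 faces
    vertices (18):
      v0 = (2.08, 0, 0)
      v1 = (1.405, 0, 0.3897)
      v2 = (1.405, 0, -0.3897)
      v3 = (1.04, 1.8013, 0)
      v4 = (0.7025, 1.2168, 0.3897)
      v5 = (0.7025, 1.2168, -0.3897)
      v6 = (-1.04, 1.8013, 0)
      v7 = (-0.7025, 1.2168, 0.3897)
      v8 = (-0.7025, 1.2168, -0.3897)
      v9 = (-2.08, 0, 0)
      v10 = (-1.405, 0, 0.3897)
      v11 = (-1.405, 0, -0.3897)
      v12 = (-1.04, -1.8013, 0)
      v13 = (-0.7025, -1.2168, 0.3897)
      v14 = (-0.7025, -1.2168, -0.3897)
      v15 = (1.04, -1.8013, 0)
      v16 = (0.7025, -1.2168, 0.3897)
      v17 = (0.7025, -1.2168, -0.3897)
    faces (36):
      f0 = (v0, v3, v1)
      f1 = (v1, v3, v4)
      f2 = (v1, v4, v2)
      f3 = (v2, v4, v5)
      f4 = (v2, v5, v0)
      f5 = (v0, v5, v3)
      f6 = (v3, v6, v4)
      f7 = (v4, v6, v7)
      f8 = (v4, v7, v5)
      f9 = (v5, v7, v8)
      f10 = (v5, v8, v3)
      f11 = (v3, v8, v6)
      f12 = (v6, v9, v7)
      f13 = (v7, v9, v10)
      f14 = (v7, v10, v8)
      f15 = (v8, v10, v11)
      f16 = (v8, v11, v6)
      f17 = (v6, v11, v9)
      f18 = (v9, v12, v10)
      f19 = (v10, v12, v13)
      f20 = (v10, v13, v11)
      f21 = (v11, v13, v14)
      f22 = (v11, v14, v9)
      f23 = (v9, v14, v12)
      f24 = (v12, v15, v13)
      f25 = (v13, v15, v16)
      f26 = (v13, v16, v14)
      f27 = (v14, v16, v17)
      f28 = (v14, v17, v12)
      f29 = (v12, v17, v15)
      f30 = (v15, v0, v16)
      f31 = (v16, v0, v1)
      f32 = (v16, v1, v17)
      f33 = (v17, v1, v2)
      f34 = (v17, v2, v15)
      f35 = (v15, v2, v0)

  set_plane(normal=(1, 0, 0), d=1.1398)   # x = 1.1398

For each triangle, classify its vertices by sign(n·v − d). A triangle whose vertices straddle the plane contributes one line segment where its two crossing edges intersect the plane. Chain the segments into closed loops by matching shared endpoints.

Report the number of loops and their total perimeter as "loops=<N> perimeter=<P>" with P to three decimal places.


Straddling triangles (12 of 36):
  (v0,v3,v1) [+-+] → (1.1398, 1.62844, 0)–(1.1398, 1.30878, 0.106554)  len=0.3370
  (v1,v3,v4) [+--] → (1.1398, 1.30878, 0.106554)–(1.1398, 0.459353, 0.3897)  len=0.8954
  (v1,v4,v2) [+-+] → (1.1398, 0.459353, 0.3897)–(1.1398, 0.459353, -0.0954696)  len=0.4852
  (v2,v4,v5) [+--] → (1.1398, 0.459353, -0.0954696)–(1.1398, 0.459353, -0.3897)  len=0.2942
  (v2,v5,v0) [+-+] → (1.1398, 0.459353, -0.3897)–(1.1398, 0.830516, -0.265986)  len=0.3912
  (v0,v5,v3) [+--] → (1.1398, 0.830516, -0.265986)–(1.1398, 1.62844, 0)  len=0.8411
  (v15,v0,v16) [-+-] → (1.1398, -1.62844, 0)–(1.1398, -0.830516, 0.265986)  len=0.8411
  (v16,v0,v1) [-++] → (1.1398, -0.830516, 0.265986)–(1.1398, -0.459353, 0.3897)  len=0.3912
  (v16,v1,v17) [-+-] → (1.1398, -0.459353, 0.3897)–(1.1398, -0.459353, 0.0954696)  len=0.2942
  (v17,v1,v2) [-++] → (1.1398, -0.459353, 0.0954696)–(1.1398, -0.459353, -0.3897)  len=0.4852
  (v17,v2,v15) [-+-] → (1.1398, -0.459353, -0.3897)–(1.1398, -1.30878, -0.106554)  len=0.8954
  (v15,v2,v0) [-++] → (1.1398, -1.30878, -0.106554)–(1.1398, -1.62844, 0)  len=0.3370

Chained into 2 loop(s):
  loop 1: 6 segments, perimeter = 3.2441
  loop 2: 6 segments, perimeter = 3.2441
Total perimeter = 6.488

loops=2 perimeter=6.488


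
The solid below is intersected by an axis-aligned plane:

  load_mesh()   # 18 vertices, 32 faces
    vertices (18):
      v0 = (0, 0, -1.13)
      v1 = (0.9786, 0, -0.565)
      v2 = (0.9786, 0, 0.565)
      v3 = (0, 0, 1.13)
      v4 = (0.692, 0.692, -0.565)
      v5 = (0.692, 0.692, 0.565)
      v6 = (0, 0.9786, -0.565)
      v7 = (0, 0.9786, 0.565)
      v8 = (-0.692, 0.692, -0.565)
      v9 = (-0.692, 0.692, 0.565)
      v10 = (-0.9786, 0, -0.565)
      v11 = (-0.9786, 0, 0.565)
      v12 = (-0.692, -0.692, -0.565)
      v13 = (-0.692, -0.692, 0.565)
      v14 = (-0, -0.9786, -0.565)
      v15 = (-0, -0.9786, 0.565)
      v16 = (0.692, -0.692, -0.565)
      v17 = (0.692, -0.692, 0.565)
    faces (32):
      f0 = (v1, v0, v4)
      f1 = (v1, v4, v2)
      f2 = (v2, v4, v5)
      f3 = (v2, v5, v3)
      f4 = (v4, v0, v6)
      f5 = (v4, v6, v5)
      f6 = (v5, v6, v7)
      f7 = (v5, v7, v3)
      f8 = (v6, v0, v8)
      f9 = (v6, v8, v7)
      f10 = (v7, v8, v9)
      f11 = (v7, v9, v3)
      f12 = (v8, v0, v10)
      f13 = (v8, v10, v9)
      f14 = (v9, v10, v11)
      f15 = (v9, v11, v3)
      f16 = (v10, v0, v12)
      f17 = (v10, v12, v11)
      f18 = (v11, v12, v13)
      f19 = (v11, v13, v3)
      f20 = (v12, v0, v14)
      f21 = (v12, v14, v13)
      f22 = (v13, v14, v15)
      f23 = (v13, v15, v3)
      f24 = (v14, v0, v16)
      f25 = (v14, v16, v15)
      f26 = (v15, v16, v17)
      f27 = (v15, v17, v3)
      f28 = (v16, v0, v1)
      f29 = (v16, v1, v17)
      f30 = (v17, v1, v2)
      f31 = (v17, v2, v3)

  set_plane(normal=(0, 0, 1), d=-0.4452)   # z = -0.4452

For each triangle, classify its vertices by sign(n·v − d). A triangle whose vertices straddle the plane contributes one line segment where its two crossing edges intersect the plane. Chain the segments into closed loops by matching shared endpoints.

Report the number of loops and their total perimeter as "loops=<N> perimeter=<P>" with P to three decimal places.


Straddling triangles (16 of 32):
  (v1,v4,v2) [--+] → (0.722385, 0.618636, -0.4452)–(0.9786, 0, -0.4452)  len=0.6696
  (v2,v4,v5) [+-+] → (0.722385, 0.618636, -0.4452)–(0.692, 0.692, -0.4452)  len=0.0794
  (v4,v6,v5) [--+] → (0.0733642, 0.948215, -0.4452)–(0.692, 0.692, -0.4452)  len=0.6696
  (v5,v6,v7) [+-+] → (0.0733642, 0.948215, -0.4452)–(0, 0.9786, -0.4452)  len=0.0794
  (v6,v8,v7) [--+] → (-0.618636, 0.722385, -0.4452)–(0, 0.9786, -0.4452)  len=0.6696
  (v7,v8,v9) [+-+] → (-0.618636, 0.722385, -0.4452)–(-0.692, 0.692, -0.4452)  len=0.0794
  (v8,v10,v9) [--+] → (-0.948215, 0.0733642, -0.4452)–(-0.692, 0.692, -0.4452)  len=0.6696
  (v9,v10,v11) [+-+] → (-0.948215, 0.0733642, -0.4452)–(-0.9786, 0, -0.4452)  len=0.0794
  (v10,v12,v11) [--+] → (-0.722385, -0.618636, -0.4452)–(-0.9786, 0, -0.4452)  len=0.6696
  (v11,v12,v13) [+-+] → (-0.722385, -0.618636, -0.4452)–(-0.692, -0.692, -0.4452)  len=0.0794
  (v12,v14,v13) [--+] → (-0.0733642, -0.948215, -0.4452)–(-0.692, -0.692, -0.4452)  len=0.6696
  (v13,v14,v15) [+-+] → (-0.0733642, -0.948215, -0.4452)–(0, -0.9786, -0.4452)  len=0.0794
  (v14,v16,v15) [--+] → (0.618636, -0.722385, -0.4452)–(0, -0.9786, -0.4452)  len=0.6696
  (v15,v16,v17) [+-+] → (0.618636, -0.722385, -0.4452)–(0.692, -0.692, -0.4452)  len=0.0794
  (v16,v1,v17) [--+] → (0.948215, -0.0733642, -0.4452)–(0.692, -0.692, -0.4452)  len=0.6696
  (v17,v1,v2) [+-+] → (0.948215, -0.0733642, -0.4452)–(0.9786, 0, -0.4452)  len=0.0794

Chained into 1 loop(s):
  loop 1: 16 segments, perimeter = 5.9920
Total perimeter = 5.992

loops=1 perimeter=5.992


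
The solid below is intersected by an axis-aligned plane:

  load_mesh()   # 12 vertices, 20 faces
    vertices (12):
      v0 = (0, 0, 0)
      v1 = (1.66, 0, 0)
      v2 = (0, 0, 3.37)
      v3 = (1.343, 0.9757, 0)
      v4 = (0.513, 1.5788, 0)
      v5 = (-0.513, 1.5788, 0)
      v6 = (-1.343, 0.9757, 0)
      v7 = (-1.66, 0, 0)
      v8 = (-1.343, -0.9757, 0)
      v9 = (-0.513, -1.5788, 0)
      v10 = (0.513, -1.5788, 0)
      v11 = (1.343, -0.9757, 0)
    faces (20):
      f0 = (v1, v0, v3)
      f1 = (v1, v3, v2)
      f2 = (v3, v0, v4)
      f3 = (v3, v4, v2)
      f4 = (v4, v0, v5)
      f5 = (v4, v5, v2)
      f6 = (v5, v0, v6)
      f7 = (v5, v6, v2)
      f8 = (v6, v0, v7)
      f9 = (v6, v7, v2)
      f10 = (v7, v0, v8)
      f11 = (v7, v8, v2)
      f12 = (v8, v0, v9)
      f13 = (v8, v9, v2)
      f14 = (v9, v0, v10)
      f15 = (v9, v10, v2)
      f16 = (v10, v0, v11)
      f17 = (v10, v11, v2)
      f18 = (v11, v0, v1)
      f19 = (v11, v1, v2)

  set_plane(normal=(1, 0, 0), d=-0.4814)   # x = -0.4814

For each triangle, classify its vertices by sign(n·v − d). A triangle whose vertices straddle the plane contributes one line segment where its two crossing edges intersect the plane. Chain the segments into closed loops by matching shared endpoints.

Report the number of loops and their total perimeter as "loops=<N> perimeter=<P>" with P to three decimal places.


loops=1 perimeter=8.971

Straddling triangles (12 of 20):
  (v4,v0,v5) [++-] → (-0.4814, 1.48155, 0)–(-0.4814, 1.5788, 0)  len=0.0973
  (v4,v5,v2) [+-+] → (-0.4814, 1.5788, 0)–(-0.4814, 1.48155, 0.207587)  len=0.2292
  (v5,v0,v6) [-+-] → (-0.4814, 1.48155, 0)–(-0.4814, 0.349741, 0)  len=1.1318
  (v5,v6,v2) [--+] → (-0.4814, 0.349741, 2.16202)–(-0.4814, 1.48155, 0.207587)  len=2.2585
  (v6,v0,v7) [-+-] → (-0.4814, 0.349741, 0)–(-0.4814, 0, 0)  len=0.3497
  (v6,v7,v2) [--+] → (-0.4814, 0, 2.3927)–(-0.4814, 0.349741, 2.16202)  len=0.4190
  (v7,v0,v8) [-+-] → (-0.4814, 0, 0)–(-0.4814, -0.349741, 0)  len=0.3497
  (v7,v8,v2) [--+] → (-0.4814, -0.349741, 2.16202)–(-0.4814, 0, 2.3927)  len=0.4190
  (v8,v0,v9) [-+-] → (-0.4814, -0.349741, 0)–(-0.4814, -1.48155, 0)  len=1.1318
  (v8,v9,v2) [--+] → (-0.4814, -1.48155, 0.207587)–(-0.4814, -0.349741, 2.16202)  len=2.2585
  (v9,v0,v10) [-++] → (-0.4814, -1.48155, 0)–(-0.4814, -1.5788, 0)  len=0.0973
  (v9,v10,v2) [-++] → (-0.4814, -1.5788, 0)–(-0.4814, -1.48155, 0.207587)  len=0.2292

Chained into 1 loop(s):
  loop 1: 12 segments, perimeter = 8.9710
Total perimeter = 8.971


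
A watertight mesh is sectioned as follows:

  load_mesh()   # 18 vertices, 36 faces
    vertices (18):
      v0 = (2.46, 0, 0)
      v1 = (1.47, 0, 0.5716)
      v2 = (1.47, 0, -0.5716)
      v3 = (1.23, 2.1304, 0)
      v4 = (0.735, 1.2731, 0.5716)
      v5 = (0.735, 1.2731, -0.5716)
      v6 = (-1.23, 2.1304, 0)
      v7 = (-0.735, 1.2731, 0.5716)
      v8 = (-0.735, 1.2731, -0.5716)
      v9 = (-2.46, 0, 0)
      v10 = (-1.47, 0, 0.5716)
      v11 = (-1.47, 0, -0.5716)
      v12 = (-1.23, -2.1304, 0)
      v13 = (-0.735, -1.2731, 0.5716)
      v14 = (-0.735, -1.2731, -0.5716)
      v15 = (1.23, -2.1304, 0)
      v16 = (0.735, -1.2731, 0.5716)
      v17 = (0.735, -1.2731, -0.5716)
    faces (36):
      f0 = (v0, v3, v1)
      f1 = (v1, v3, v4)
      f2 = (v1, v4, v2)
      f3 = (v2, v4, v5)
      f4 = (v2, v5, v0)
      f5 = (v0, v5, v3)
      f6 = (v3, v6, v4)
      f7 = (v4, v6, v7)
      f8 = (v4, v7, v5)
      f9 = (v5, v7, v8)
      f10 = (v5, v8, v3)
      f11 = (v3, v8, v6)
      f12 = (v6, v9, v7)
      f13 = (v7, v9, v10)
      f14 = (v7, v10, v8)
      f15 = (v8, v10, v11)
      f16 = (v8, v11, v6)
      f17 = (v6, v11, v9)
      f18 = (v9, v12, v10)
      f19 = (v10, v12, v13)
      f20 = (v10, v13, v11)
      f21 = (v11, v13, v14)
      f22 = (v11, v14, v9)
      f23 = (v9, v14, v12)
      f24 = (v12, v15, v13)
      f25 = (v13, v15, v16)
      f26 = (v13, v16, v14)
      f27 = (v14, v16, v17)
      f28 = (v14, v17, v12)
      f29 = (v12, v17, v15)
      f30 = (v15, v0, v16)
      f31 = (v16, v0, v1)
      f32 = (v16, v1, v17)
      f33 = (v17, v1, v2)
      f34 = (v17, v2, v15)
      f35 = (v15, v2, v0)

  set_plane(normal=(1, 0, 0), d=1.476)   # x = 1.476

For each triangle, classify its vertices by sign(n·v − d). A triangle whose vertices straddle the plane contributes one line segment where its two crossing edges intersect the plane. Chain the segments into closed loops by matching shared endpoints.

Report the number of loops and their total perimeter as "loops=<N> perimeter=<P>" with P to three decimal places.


Straddling triangles (6 of 36):
  (v0,v3,v1) [+--] → (1.476, 1.70432, 0)–(1.476, 0, 0.568136)  len=1.7965
  (v2,v5,v0) [--+] → (1.476, 0.726221, -0.326061)–(1.476, 0, -0.568136)  len=0.7655
  (v0,v5,v3) [+--] → (1.476, 0.726221, -0.326061)–(1.476, 1.70432, 0)  len=1.0310
  (v15,v0,v16) [-+-] → (1.476, -1.70432, 0)–(1.476, -0.726221, 0.326061)  len=1.0310
  (v16,v0,v1) [-+-] → (1.476, -0.726221, 0.326061)–(1.476, 0, 0.568136)  len=0.7655
  (v15,v2,v0) [--+] → (1.476, 0, -0.568136)–(1.476, -1.70432, 0)  len=1.7965

Chained into 1 loop(s):
  loop 1: 6 segments, perimeter = 7.1861
Total perimeter = 7.186

loops=1 perimeter=7.186


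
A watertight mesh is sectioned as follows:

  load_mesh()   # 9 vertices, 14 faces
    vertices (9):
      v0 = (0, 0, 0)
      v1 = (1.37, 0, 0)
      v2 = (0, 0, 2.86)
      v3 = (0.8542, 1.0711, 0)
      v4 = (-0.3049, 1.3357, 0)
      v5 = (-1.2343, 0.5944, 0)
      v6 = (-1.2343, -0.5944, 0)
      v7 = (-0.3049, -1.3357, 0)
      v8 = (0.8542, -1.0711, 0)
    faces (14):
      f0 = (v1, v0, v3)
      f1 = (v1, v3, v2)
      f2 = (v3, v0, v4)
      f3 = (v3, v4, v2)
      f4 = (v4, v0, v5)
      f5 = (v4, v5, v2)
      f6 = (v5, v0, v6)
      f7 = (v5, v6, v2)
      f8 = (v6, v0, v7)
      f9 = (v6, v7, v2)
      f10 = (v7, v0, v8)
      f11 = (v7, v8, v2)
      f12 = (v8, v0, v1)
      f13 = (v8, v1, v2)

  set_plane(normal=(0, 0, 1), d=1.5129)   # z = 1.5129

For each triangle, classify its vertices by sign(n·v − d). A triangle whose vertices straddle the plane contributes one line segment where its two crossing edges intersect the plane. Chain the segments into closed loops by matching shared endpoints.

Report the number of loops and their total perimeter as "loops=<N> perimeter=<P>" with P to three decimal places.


loops=1 perimeter=3.920

Straddling triangles (7 of 14):
  (v1,v3,v2) [--+] → (0.40234, 0.504503, 1.5129)–(0.645289, 0, 1.5129)  len=0.5600
  (v3,v4,v2) [--+] → (-0.143612, 0.629133, 1.5129)–(0.40234, 0.504503, 1.5129)  len=0.5600
  (v4,v5,v2) [--+] → (-0.581373, 0.279971, 1.5129)–(-0.143612, 0.629133, 1.5129)  len=0.5600
  (v5,v6,v2) [--+] → (-0.581373, -0.279971, 1.5129)–(-0.581373, 0.279971, 1.5129)  len=0.5599
  (v6,v7,v2) [--+] → (-0.143612, -0.629133, 1.5129)–(-0.581373, -0.279971, 1.5129)  len=0.5600
  (v7,v8,v2) [--+] → (0.40234, -0.504503, 1.5129)–(-0.143612, -0.629133, 1.5129)  len=0.5600
  (v8,v1,v2) [--+] → (0.645289, 0, 1.5129)–(0.40234, -0.504503, 1.5129)  len=0.5600

Chained into 1 loop(s):
  loop 1: 7 segments, perimeter = 3.9198
Total perimeter = 3.920


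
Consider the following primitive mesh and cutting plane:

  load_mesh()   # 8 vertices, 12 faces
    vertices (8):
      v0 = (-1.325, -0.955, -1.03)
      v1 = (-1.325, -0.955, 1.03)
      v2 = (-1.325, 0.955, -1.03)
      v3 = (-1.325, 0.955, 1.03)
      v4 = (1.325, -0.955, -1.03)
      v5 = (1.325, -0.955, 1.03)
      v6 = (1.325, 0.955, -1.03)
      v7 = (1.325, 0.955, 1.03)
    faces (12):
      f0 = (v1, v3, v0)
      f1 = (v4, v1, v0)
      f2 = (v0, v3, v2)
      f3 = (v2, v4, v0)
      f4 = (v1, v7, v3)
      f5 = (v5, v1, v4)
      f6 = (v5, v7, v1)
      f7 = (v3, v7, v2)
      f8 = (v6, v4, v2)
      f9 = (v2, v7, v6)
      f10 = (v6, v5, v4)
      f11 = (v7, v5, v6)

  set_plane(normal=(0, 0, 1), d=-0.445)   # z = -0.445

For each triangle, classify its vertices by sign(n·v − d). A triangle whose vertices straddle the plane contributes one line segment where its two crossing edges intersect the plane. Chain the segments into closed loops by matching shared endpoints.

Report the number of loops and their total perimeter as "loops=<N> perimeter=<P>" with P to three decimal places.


Straddling triangles (8 of 12):
  (v1,v3,v0) [++-] → (-1.325, -0.412597, -0.445)–(-1.325, -0.955, -0.445)  len=0.5424
  (v4,v1,v0) [-+-] → (0.572451, -0.955, -0.445)–(-1.325, -0.955, -0.445)  len=1.8975
  (v0,v3,v2) [-+-] → (-1.325, -0.412597, -0.445)–(-1.325, 0.955, -0.445)  len=1.3676
  (v5,v1,v4) [++-] → (0.572451, -0.955, -0.445)–(1.325, -0.955, -0.445)  len=0.7525
  (v3,v7,v2) [++-] → (-0.572451, 0.955, -0.445)–(-1.325, 0.955, -0.445)  len=0.7525
  (v2,v7,v6) [-+-] → (-0.572451, 0.955, -0.445)–(1.325, 0.955, -0.445)  len=1.8975
  (v6,v5,v4) [-+-] → (1.325, 0.412597, -0.445)–(1.325, -0.955, -0.445)  len=1.3676
  (v7,v5,v6) [++-] → (1.325, 0.412597, -0.445)–(1.325, 0.955, -0.445)  len=0.5424

Chained into 1 loop(s):
  loop 1: 8 segments, perimeter = 9.1200
Total perimeter = 9.120

loops=1 perimeter=9.120


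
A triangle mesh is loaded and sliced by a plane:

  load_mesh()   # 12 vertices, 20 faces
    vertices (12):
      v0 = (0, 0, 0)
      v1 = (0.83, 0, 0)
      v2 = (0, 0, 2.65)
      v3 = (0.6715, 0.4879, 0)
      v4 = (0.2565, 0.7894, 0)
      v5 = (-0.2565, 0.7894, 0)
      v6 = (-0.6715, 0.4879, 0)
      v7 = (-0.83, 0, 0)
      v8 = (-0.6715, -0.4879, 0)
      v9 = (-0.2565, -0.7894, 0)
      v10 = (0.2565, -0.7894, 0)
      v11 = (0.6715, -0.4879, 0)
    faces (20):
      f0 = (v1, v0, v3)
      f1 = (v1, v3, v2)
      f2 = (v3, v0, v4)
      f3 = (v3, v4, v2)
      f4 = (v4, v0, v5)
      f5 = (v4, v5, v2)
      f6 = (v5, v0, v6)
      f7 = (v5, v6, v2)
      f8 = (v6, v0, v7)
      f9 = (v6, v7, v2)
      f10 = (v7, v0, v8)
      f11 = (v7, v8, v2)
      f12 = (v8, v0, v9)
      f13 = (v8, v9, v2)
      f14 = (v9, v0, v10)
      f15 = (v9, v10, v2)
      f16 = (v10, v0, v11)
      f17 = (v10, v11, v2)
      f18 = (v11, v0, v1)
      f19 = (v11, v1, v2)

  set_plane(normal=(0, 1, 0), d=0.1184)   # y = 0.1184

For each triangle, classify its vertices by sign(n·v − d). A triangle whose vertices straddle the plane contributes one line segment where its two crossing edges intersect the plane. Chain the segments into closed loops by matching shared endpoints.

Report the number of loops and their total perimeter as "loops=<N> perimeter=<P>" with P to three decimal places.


Straddling triangles (10 of 20):
  (v1,v0,v3) [--+] → (0.162955, 0.1184, 0)–(0.791536, 0.1184, 0)  len=0.6286
  (v1,v3,v2) [-+-] → (0.791536, 0.1184, 0)–(0.162955, 0.1184, 2.00692)  len=2.1031
  (v3,v0,v4) [+-+] → (0.162955, 0.1184, 0)–(0.0384718, 0.1184, 0)  len=0.1245
  (v3,v4,v2) [++-] → (0.0384718, 0.1184, 2.25253)–(0.162955, 0.1184, 2.00692)  len=0.2754
  (v4,v0,v5) [+-+] → (0.0384718, 0.1184, 0)–(-0.0384718, 0.1184, 0)  len=0.0769
  (v4,v5,v2) [++-] → (-0.0384718, 0.1184, 2.25253)–(0.0384718, 0.1184, 2.25253)  len=0.0769
  (v5,v0,v6) [+-+] → (-0.0384718, 0.1184, 0)–(-0.162955, 0.1184, 0)  len=0.1245
  (v5,v6,v2) [++-] → (-0.162955, 0.1184, 2.00692)–(-0.0384718, 0.1184, 2.25253)  len=0.2754
  (v6,v0,v7) [+--] → (-0.162955, 0.1184, 0)–(-0.791536, 0.1184, 0)  len=0.6286
  (v6,v7,v2) [+--] → (-0.791536, 0.1184, 0)–(-0.162955, 0.1184, 2.00692)  len=2.1031

Chained into 1 loop(s):
  loop 1: 10 segments, perimeter = 6.4168
Total perimeter = 6.417

loops=1 perimeter=6.417


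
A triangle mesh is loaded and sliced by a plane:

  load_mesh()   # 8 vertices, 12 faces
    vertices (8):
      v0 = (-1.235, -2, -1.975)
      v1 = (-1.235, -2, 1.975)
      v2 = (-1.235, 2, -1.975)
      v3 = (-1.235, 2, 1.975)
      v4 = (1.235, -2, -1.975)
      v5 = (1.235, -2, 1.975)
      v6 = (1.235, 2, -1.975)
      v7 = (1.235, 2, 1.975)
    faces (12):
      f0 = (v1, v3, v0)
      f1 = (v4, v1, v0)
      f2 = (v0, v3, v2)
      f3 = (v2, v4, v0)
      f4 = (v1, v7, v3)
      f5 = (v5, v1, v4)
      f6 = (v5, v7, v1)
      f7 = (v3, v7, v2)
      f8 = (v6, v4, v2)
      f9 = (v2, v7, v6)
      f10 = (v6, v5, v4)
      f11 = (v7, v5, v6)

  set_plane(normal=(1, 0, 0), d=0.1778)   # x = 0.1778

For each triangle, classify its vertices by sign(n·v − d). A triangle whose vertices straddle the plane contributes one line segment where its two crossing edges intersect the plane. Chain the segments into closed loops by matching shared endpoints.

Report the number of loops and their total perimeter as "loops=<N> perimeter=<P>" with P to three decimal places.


Straddling triangles (8 of 12):
  (v4,v1,v0) [+--] → (0.1778, -2, -0.284336)–(0.1778, -2, -1.975)  len=1.6907
  (v2,v4,v0) [-+-] → (0.1778, -0.287935, -1.975)–(0.1778, -2, -1.975)  len=1.7121
  (v1,v7,v3) [-+-] → (0.1778, 0.287935, 1.975)–(0.1778, 2, 1.975)  len=1.7121
  (v5,v1,v4) [+-+] → (0.1778, -2, 1.975)–(0.1778, -2, -0.284336)  len=2.2593
  (v5,v7,v1) [++-] → (0.1778, 0.287935, 1.975)–(0.1778, -2, 1.975)  len=2.2879
  (v3,v7,v2) [-+-] → (0.1778, 2, 1.975)–(0.1778, 2, 0.284336)  len=1.6907
  (v6,v4,v2) [++-] → (0.1778, -0.287935, -1.975)–(0.1778, 2, -1.975)  len=2.2879
  (v2,v7,v6) [-++] → (0.1778, 2, 0.284336)–(0.1778, 2, -1.975)  len=2.2593

Chained into 1 loop(s):
  loop 1: 8 segments, perimeter = 15.9000
Total perimeter = 15.900

loops=1 perimeter=15.900


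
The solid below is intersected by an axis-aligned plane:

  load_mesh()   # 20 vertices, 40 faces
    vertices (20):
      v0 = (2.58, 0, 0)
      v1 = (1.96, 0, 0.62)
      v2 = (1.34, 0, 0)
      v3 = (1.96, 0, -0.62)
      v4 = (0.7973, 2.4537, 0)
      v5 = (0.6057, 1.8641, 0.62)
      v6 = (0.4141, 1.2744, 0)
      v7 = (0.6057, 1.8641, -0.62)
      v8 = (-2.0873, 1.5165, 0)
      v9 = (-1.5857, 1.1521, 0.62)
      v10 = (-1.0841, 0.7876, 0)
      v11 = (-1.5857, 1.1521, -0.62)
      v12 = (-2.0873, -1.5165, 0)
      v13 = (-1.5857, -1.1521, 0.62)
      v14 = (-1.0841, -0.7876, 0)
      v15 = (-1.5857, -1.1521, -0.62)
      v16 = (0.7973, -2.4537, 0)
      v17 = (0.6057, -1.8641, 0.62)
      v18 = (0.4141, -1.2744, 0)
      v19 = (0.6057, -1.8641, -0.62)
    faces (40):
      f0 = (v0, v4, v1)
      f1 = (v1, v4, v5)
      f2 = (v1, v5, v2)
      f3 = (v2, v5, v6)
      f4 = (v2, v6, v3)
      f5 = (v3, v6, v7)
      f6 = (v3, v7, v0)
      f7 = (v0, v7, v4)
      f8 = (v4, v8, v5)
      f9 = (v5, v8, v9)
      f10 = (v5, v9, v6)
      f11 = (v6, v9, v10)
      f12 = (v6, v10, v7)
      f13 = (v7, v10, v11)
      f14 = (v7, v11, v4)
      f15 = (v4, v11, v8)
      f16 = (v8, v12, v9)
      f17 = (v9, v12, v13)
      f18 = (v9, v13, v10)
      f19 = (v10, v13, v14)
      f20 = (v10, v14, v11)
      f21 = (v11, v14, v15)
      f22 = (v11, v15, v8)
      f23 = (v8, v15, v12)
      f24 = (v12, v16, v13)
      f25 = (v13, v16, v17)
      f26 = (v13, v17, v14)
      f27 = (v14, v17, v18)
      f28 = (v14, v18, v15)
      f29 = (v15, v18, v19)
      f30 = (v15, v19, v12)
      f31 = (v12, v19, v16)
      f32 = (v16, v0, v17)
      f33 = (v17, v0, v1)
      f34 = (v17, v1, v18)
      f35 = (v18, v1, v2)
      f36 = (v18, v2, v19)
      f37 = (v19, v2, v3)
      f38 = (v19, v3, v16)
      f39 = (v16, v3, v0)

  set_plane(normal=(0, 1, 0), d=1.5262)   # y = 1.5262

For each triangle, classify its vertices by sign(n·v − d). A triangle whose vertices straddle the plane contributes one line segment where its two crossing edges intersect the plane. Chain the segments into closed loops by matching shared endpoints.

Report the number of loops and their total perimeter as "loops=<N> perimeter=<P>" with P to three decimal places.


Straddling triangles (14 of 40):
  (v0,v4,v1) [-+-] → (1.47116, 1.5262, 0)–(1.2368, 1.5262, 0.23436)  len=0.3314
  (v1,v4,v5) [-++] → (1.2368, 1.5262, 0.23436)–(0.85119, 1.5262, 0.62)  len=0.5454
  (v1,v5,v2) [-+-] → (0.85119, 1.5262, 0.62)–(0.738804, 1.5262, 0.507614)  len=0.1589
  (v2,v5,v6) [-+-] → (0.738804, 1.5262, 0.507614)–(0.495913, 1.5262, 0.264738)  len=0.3435
  (v3,v6,v7) [--+] → (0.495913, 1.5262, -0.264738)–(0.85119, 1.5262, -0.62)  len=0.5024
  (v3,v7,v0) [-+-] → (0.85119, 1.5262, -0.62)–(0.963576, 1.5262, -0.507614)  len=0.1589
  (v0,v7,v4) [-++] → (0.963576, 1.5262, -0.507614)–(1.47116, 1.5262, 0)  len=0.7179
  (v4,v8,v5) [+-+] → (-2.05744, 1.5262, 0)–(-2.01215, 1.5262, 0.0173015)  len=0.0485
  (v5,v8,v9) [+--] → (-2.01215, 1.5262, 0.0173015)–(-0.434292, 1.5262, 0.62)  len=1.6890
  (v5,v9,v6) [+--] → (-0.434292, 1.5262, 0.62)–(0.495913, 1.5262, 0.264738)  len=0.9957
  (v6,v10,v7) [--+] → (0.0752927, 1.5262, -0.42539)–(0.495913, 1.5262, -0.264738)  len=0.4503
  (v7,v10,v11) [+--] → (0.0752927, 1.5262, -0.42539)–(-0.434292, 1.5262, -0.62)  len=0.5455
  (v7,v11,v4) [+-+] → (-0.434292, 1.5262, -0.62)–(-0.900789, 1.5262, -0.441802)  len=0.4994
  (v4,v11,v8) [+--] → (-0.900789, 1.5262, -0.441802)–(-2.05744, 1.5262, 0)  len=1.2382

Chained into 1 loop(s):
  loop 1: 14 segments, perimeter = 8.2250
Total perimeter = 8.225

loops=1 perimeter=8.225


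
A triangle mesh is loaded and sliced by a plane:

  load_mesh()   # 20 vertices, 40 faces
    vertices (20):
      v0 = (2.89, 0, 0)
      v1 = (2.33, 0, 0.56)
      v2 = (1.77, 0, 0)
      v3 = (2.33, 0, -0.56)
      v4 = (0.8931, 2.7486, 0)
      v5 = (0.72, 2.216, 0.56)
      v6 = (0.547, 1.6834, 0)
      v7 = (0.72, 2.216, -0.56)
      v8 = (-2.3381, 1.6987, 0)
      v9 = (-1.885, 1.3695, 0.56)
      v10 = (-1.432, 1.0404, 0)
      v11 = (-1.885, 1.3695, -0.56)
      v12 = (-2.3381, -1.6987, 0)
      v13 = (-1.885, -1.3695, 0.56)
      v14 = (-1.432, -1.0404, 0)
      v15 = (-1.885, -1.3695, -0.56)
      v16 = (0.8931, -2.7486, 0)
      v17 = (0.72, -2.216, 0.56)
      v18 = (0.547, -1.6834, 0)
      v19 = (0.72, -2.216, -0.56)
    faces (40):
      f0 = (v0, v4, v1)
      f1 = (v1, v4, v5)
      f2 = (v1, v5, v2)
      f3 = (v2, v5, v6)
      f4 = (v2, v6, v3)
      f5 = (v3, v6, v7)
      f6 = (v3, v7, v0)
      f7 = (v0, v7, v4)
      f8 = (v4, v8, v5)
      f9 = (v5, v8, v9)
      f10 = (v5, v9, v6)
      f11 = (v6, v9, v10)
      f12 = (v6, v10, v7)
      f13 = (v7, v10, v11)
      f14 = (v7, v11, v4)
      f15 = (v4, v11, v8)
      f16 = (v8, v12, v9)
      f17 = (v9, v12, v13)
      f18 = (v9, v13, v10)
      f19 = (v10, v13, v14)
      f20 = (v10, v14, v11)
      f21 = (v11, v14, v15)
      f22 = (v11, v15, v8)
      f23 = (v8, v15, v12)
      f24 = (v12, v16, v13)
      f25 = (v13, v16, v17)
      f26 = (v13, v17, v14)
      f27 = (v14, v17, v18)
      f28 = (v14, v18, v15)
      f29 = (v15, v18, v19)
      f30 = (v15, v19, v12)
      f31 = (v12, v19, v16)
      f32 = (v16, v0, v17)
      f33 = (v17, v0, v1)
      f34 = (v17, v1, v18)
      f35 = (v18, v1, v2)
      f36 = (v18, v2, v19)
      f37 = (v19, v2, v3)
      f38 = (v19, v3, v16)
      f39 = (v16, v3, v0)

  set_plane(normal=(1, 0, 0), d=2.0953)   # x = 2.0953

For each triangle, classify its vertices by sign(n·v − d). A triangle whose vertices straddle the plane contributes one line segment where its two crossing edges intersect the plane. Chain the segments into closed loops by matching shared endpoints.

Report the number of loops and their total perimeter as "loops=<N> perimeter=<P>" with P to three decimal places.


loops=1 perimeter=5.408

Straddling triangles (14 of 40):
  (v0,v4,v1) [+-+] → (2.0953, 1.09385, 0)–(2.0953, 0.44895, 0.468531)  len=0.7971
  (v1,v4,v5) [+--] → (2.0953, 0.44895, 0.468531)–(2.0953, 0.32304, 0.56)  len=0.1556
  (v1,v5,v2) [+--] → (2.0953, 0.32304, 0.56)–(2.0953, 0, 0.3253)  len=0.3993
  (v2,v6,v3) [--+] → (2.0953, 0.221589, -0.486286)–(2.0953, 0, -0.3253)  len=0.2739
  (v3,v6,v7) [+--] → (2.0953, 0.221589, -0.486286)–(2.0953, 0.32304, -0.56)  len=0.1254
  (v3,v7,v0) [+-+] → (2.0953, 0.32304, -0.56)–(2.0953, 0.811546, -0.205084)  len=0.6038
  (v0,v7,v4) [+--] → (2.0953, 0.811546, -0.205084)–(2.0953, 1.09385, 0)  len=0.3489
  (v16,v0,v17) [-+-] → (2.0953, -1.09385, 0)–(2.0953, -0.811546, 0.205084)  len=0.3489
  (v17,v0,v1) [-++] → (2.0953, -0.811546, 0.205084)–(2.0953, -0.32304, 0.56)  len=0.6038
  (v17,v1,v18) [-+-] → (2.0953, -0.32304, 0.56)–(2.0953, -0.221589, 0.486286)  len=0.1254
  (v18,v1,v2) [-+-] → (2.0953, -0.221589, 0.486286)–(2.0953, 0, 0.3253)  len=0.2739
  (v19,v2,v3) [--+] → (2.0953, 0, -0.3253)–(2.0953, -0.32304, -0.56)  len=0.3993
  (v19,v3,v16) [-+-] → (2.0953, -0.32304, -0.56)–(2.0953, -0.44895, -0.468531)  len=0.1556
  (v16,v3,v0) [-++] → (2.0953, -0.44895, -0.468531)–(2.0953, -1.09385, 0)  len=0.7971

Chained into 1 loop(s):
  loop 1: 14 segments, perimeter = 5.4082
Total perimeter = 5.408


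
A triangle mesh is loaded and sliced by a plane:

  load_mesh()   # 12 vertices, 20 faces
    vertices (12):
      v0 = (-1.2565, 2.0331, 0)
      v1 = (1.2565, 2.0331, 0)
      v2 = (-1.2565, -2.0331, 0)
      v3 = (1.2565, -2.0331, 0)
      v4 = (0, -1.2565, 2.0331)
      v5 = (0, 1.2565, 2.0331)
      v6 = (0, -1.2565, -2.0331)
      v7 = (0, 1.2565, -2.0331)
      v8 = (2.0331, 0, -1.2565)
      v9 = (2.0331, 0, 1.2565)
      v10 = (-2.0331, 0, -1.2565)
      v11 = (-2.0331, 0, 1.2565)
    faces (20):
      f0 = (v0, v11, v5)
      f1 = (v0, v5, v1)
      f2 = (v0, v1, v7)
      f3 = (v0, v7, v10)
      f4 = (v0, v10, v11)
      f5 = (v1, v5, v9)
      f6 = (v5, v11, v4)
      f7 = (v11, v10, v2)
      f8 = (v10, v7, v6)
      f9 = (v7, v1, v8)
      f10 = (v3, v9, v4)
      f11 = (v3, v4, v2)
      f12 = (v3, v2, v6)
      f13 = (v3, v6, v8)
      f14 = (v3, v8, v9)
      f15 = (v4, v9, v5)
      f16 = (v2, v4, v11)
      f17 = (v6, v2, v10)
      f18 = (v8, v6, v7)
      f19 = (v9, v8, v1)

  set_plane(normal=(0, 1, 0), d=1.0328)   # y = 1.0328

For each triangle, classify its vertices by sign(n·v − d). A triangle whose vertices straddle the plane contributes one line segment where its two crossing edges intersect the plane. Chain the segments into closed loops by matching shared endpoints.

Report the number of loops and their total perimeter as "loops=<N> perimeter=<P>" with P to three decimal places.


Straddling triangles (10 of 20):
  (v0,v11,v5) [+-+] → (-1.63859, 1.0328, 0.618207)–(-0.361961, 1.0328, 1.89484)  len=1.8054
  (v0,v7,v10) [++-] → (-0.361961, 1.0328, -1.89484)–(-1.63859, 1.0328, -0.618207)  len=1.8054
  (v0,v10,v11) [+--] → (-1.63859, 1.0328, -0.618207)–(-1.63859, 1.0328, 0.618207)  len=1.2364
  (v1,v5,v9) [++-] → (0.361961, 1.0328, 1.89484)–(1.63859, 1.0328, 0.618207)  len=1.8054
  (v5,v11,v4) [+--] → (-0.361961, 1.0328, 1.89484)–(0, 1.0328, 2.0331)  len=0.3875
  (v10,v7,v6) [-+-] → (-0.361961, 1.0328, -1.89484)–(0, 1.0328, -2.0331)  len=0.3875
  (v7,v1,v8) [++-] → (1.63859, 1.0328, -0.618207)–(0.361961, 1.0328, -1.89484)  len=1.8054
  (v4,v9,v5) [--+] → (0.361961, 1.0328, 1.89484)–(0, 1.0328, 2.0331)  len=0.3875
  (v8,v6,v7) [--+] → (0, 1.0328, -2.0331)–(0.361961, 1.0328, -1.89484)  len=0.3875
  (v9,v8,v1) [--+] → (1.63859, 1.0328, -0.618207)–(1.63859, 1.0328, 0.618207)  len=1.2364

Chained into 1 loop(s):
  loop 1: 10 segments, perimeter = 11.2444
Total perimeter = 11.244

loops=1 perimeter=11.244


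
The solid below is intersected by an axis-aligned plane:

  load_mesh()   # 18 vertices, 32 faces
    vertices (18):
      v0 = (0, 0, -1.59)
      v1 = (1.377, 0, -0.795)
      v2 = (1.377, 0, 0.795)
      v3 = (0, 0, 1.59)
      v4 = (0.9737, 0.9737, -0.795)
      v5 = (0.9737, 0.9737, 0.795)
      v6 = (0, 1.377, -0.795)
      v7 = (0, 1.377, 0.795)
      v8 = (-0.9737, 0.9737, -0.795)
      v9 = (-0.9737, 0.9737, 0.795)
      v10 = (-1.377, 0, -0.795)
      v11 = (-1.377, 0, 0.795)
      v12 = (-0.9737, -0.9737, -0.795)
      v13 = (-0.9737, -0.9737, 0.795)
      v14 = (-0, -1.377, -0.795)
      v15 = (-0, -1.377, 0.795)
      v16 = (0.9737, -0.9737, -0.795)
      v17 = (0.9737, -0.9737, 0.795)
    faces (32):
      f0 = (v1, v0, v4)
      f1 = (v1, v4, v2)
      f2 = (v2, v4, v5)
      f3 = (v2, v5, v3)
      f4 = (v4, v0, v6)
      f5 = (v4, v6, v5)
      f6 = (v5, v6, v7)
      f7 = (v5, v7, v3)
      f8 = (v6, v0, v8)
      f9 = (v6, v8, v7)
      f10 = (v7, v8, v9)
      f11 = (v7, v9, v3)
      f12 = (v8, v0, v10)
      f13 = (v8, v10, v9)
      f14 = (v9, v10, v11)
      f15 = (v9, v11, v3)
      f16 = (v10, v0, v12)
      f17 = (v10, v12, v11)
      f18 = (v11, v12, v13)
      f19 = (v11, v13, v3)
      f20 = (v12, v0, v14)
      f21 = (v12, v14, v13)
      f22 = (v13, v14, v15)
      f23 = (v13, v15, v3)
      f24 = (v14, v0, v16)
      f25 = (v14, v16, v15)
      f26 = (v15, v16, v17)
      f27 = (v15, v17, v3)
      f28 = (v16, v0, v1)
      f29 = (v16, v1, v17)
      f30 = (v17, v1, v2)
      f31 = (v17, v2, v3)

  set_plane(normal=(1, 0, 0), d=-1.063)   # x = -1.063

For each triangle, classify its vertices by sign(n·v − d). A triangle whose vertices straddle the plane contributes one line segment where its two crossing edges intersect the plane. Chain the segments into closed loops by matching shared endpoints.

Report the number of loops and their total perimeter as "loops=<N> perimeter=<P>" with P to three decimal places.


loops=1 perimeter=6.298

Straddling triangles (8 of 32):
  (v8,v0,v10) [++-] → (-1.063, 0, -0.976285)–(-1.063, 0.7581, -0.795)  len=0.7795
  (v8,v10,v9) [+-+] → (-1.063, 0.7581, -0.795)–(-1.063, 0.7581, 0.442937)  len=1.2379
  (v9,v10,v11) [+--] → (-1.063, 0.7581, 0.442937)–(-1.063, 0.7581, 0.795)  len=0.3521
  (v9,v11,v3) [+-+] → (-1.063, 0.7581, 0.795)–(-1.063, 0, 0.976285)  len=0.7795
  (v10,v0,v12) [-++] → (-1.063, 0, -0.976285)–(-1.063, -0.7581, -0.795)  len=0.7795
  (v10,v12,v11) [-+-] → (-1.063, -0.7581, -0.795)–(-1.063, -0.7581, -0.442937)  len=0.3521
  (v11,v12,v13) [-++] → (-1.063, -0.7581, -0.442937)–(-1.063, -0.7581, 0.795)  len=1.2379
  (v11,v13,v3) [-++] → (-1.063, -0.7581, 0.795)–(-1.063, 0, 0.976285)  len=0.7795

Chained into 1 loop(s):
  loop 1: 8 segments, perimeter = 6.2979
Total perimeter = 6.298


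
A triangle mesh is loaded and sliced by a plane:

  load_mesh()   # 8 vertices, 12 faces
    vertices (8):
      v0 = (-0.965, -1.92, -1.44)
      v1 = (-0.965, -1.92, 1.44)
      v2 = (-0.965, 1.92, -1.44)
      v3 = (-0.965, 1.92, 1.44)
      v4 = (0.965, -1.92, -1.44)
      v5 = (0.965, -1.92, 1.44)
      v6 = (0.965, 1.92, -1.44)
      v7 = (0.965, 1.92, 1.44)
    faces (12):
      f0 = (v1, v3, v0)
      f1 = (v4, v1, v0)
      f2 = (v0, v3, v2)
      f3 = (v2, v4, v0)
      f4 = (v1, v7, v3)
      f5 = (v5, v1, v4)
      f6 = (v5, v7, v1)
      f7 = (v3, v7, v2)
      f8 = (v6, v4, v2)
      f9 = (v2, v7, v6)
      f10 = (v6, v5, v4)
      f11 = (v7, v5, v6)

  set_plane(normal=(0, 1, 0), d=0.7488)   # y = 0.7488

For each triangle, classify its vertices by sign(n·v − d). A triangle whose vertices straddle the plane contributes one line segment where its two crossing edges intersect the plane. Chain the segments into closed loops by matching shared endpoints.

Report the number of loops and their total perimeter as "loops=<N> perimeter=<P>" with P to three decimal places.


Straddling triangles (8 of 12):
  (v1,v3,v0) [-+-] → (-0.965, 0.7488, 1.44)–(-0.965, 0.7488, 0.5616)  len=0.8784
  (v0,v3,v2) [-++] → (-0.965, 0.7488, 0.5616)–(-0.965, 0.7488, -1.44)  len=2.0016
  (v2,v4,v0) [+--] → (-0.37635, 0.7488, -1.44)–(-0.965, 0.7488, -1.44)  len=0.5886
  (v1,v7,v3) [-++] → (0.37635, 0.7488, 1.44)–(-0.965, 0.7488, 1.44)  len=1.3414
  (v5,v7,v1) [-+-] → (0.965, 0.7488, 1.44)–(0.37635, 0.7488, 1.44)  len=0.5886
  (v6,v4,v2) [+-+] → (0.965, 0.7488, -1.44)–(-0.37635, 0.7488, -1.44)  len=1.3414
  (v6,v5,v4) [+--] → (0.965, 0.7488, -0.5616)–(0.965, 0.7488, -1.44)  len=0.8784
  (v7,v5,v6) [+-+] → (0.965, 0.7488, 1.44)–(0.965, 0.7488, -0.5616)  len=2.0016

Chained into 1 loop(s):
  loop 1: 8 segments, perimeter = 9.6200
Total perimeter = 9.620

loops=1 perimeter=9.620


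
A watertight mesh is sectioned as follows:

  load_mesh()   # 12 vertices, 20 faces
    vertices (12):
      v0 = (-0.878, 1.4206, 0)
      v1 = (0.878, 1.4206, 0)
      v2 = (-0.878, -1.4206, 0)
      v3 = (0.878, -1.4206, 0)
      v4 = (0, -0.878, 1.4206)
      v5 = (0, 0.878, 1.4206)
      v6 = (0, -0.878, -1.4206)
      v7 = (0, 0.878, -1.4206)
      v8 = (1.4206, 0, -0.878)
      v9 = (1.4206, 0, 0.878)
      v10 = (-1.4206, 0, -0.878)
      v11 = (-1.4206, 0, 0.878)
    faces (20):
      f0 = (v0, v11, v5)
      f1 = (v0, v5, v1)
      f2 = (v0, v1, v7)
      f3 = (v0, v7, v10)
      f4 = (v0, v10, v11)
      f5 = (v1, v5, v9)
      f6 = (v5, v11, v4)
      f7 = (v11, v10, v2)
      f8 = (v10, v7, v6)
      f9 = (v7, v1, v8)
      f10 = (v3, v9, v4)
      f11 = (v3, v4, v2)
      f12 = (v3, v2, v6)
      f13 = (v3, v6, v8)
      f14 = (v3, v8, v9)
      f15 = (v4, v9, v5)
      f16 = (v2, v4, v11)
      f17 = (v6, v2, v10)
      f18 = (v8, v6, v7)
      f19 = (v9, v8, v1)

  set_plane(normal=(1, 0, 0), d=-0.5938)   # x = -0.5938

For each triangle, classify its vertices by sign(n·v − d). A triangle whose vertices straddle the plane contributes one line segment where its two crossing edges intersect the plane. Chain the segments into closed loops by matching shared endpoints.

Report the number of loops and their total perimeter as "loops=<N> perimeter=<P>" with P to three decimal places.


Straddling triangles (10 of 20):
  (v0,v11,v5) [--+] → (-0.5938, 0.511003, 1.1938)–(-0.5938, 1.24497, 0.459834)  len=1.0380
  (v0,v5,v1) [-++] → (-0.5938, 1.24497, 0.459834)–(-0.5938, 1.4206, 0)  len=0.4922
  (v0,v1,v7) [-++] → (-0.5938, 1.4206, 0)–(-0.5938, 1.24497, -0.459834)  len=0.4922
  (v0,v7,v10) [-+-] → (-0.5938, 1.24497, -0.459834)–(-0.5938, 0.511003, -1.1938)  len=1.0380
  (v5,v11,v4) [+-+] → (-0.5938, 0.511003, 1.1938)–(-0.5938, -0.511003, 1.1938)  len=1.0220
  (v10,v7,v6) [-++] → (-0.5938, 0.511003, -1.1938)–(-0.5938, -0.511003, -1.1938)  len=1.0220
  (v3,v4,v2) [++-] → (-0.5938, -1.24497, 0.459834)–(-0.5938, -1.4206, 0)  len=0.4922
  (v3,v2,v6) [+-+] → (-0.5938, -1.4206, 0)–(-0.5938, -1.24497, -0.459834)  len=0.4922
  (v2,v4,v11) [-+-] → (-0.5938, -1.24497, 0.459834)–(-0.5938, -0.511003, 1.1938)  len=1.0380
  (v6,v2,v10) [+--] → (-0.5938, -1.24497, -0.459834)–(-0.5938, -0.511003, -1.1938)  len=1.0380

Chained into 1 loop(s):
  loop 1: 10 segments, perimeter = 8.1649
Total perimeter = 8.165

loops=1 perimeter=8.165


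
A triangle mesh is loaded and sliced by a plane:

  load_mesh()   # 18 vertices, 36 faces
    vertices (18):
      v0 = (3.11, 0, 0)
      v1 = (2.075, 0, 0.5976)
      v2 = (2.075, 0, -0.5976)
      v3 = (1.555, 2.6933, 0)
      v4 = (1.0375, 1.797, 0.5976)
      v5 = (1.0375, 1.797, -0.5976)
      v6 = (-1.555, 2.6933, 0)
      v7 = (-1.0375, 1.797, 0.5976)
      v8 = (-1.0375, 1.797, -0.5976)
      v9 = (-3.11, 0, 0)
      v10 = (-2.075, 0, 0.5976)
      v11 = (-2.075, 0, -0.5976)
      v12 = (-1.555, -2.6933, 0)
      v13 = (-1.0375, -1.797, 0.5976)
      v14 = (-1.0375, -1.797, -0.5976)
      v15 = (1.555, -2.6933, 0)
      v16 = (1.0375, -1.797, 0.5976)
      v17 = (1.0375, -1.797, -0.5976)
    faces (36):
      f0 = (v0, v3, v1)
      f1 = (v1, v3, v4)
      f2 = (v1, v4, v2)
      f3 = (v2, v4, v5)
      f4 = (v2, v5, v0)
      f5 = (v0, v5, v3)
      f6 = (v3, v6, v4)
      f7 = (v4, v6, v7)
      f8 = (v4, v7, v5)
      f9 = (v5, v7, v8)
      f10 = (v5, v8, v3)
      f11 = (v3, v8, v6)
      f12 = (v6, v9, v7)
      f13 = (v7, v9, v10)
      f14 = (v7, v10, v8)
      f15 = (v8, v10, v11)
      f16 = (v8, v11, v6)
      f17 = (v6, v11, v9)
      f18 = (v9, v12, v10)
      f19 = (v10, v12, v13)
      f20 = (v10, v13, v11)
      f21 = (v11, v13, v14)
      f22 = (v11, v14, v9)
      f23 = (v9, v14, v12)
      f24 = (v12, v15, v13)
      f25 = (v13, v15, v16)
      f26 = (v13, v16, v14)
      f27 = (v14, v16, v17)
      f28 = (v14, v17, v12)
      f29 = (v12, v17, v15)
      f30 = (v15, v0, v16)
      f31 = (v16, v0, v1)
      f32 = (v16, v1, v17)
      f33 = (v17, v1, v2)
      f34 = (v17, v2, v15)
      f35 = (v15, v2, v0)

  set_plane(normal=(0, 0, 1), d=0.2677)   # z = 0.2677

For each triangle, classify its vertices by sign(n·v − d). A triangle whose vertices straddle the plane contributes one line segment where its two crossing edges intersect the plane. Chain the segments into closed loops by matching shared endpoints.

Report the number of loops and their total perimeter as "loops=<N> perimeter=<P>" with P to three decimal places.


Straddling triangles (24 of 36):
  (v0,v3,v1) [--+] → (1.78794, 1.48681, 0.2677)–(2.64636, 0, 0.2677)  len=1.7168
  (v1,v3,v4) [+-+] → (1.78794, 1.48681, 0.2677)–(1.32318, 2.29179, 0.2677)  len=0.9295
  (v1,v4,v2) [++-] → (1.32387, 1.30099, 0.2677)–(2.075, 0, 0.2677)  len=1.5023
  (v2,v4,v5) [-+-] → (1.32387, 1.30099, 0.2677)–(1.0375, 1.797, 0.2677)  len=0.5727
  (v3,v6,v4) [--+] → (-0.393668, 2.29179, 0.2677)–(1.32318, 2.29179, 0.2677)  len=1.7168
  (v4,v6,v7) [+-+] → (-0.393668, 2.29179, 0.2677)–(-1.32318, 2.29179, 0.2677)  len=0.9295
  (v4,v7,v5) [++-] → (-0.464757, 1.797, 0.2677)–(1.0375, 1.797, 0.2677)  len=1.5023
  (v5,v7,v8) [-+-] → (-0.464757, 1.797, 0.2677)–(-1.0375, 1.797, 0.2677)  len=0.5727
  (v6,v9,v7) [--+] → (-2.18161, 0.804981, 0.2677)–(-1.32318, 2.29179, 0.2677)  len=1.7168
  (v7,v9,v10) [+-+] → (-2.18161, 0.804981, 0.2677)–(-2.64636, 0, 0.2677)  len=0.9295
  (v7,v10,v8) [++-] → (-1.78863, 0.496009, 0.2677)–(-1.0375, 1.797, 0.2677)  len=1.5023
  (v8,v10,v11) [-+-] → (-1.78863, 0.496009, 0.2677)–(-2.075, 0, 0.2677)  len=0.5727
  (v9,v12,v10) [--+] → (-1.78794, -1.48681, 0.2677)–(-2.64636, 0, 0.2677)  len=1.7168
  (v10,v12,v13) [+-+] → (-1.78794, -1.48681, 0.2677)–(-1.32318, -2.29179, 0.2677)  len=0.9295
  (v10,v13,v11) [++-] → (-1.32387, -1.30099, 0.2677)–(-2.075, 0, 0.2677)  len=1.5023
  (v11,v13,v14) [-+-] → (-1.32387, -1.30099, 0.2677)–(-1.0375, -1.797, 0.2677)  len=0.5727
  (v12,v15,v13) [--+] → (0.393668, -2.29179, 0.2677)–(-1.32318, -2.29179, 0.2677)  len=1.7168
  (v13,v15,v16) [+-+] → (0.393668, -2.29179, 0.2677)–(1.32318, -2.29179, 0.2677)  len=0.9295
  (v13,v16,v14) [++-] → (0.464757, -1.797, 0.2677)–(-1.0375, -1.797, 0.2677)  len=1.5023
  (v14,v16,v17) [-+-] → (0.464757, -1.797, 0.2677)–(1.0375, -1.797, 0.2677)  len=0.5727
  (v15,v0,v16) [--+] → (2.18161, -0.804981, 0.2677)–(1.32318, -2.29179, 0.2677)  len=1.7168
  (v16,v0,v1) [+-+] → (2.18161, -0.804981, 0.2677)–(2.64636, 0, 0.2677)  len=0.9295
  (v16,v1,v17) [++-] → (1.78863, -0.496009, 0.2677)–(1.0375, -1.797, 0.2677)  len=1.5023
  (v17,v1,v2) [-+-] → (1.78863, -0.496009, 0.2677)–(2.075, 0, 0.2677)  len=0.5727

Chained into 2 loop(s):
  loop 1: 12 segments, perimeter = 15.8781
  loop 2: 12 segments, perimeter = 12.4500
Total perimeter = 28.328

loops=2 perimeter=28.328
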